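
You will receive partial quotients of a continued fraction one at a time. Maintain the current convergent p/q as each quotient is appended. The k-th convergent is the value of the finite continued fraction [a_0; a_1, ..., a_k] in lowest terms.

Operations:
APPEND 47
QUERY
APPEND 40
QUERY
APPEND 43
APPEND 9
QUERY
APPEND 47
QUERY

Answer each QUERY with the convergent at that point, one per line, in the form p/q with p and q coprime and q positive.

APPEND 47: p_0 = 47·1 + 0 = 47, q_0 = 47·0 + 1 = 1 → 47/1
APPEND 40: p_1 = 40·47 + 1 = 1881, q_1 = 40·1 + 0 = 40 → 1881/40
APPEND 43: p_2 = 43·1881 + 47 = 80930, q_2 = 43·40 + 1 = 1721 → 80930/1721
APPEND 9: p_3 = 9·80930 + 1881 = 730251, q_3 = 9·1721 + 40 = 15529 → 730251/15529
APPEND 47: p_4 = 47·730251 + 80930 = 34402727, q_4 = 47·15529 + 1721 = 731584 → 34402727/731584

47/1
1881/40
730251/15529
34402727/731584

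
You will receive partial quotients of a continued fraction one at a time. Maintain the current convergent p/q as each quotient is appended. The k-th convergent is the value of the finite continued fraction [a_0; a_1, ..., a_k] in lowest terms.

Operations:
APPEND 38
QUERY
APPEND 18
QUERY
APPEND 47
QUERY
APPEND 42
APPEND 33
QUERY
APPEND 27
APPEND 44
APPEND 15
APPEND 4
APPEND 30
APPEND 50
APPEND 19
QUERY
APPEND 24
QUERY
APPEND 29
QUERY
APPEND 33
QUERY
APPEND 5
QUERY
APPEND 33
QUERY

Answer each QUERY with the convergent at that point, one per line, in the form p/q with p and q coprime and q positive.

38/1
685/18
32233/847
44729776/1175383
93621357079665733/2460127489759141
2251834831853787102/59172404086459051
65396831480839491691/1718459845997071620
2160347273699557012905/56768347321989822511
10867133199978624556216/285560196455946184175
360775742872994167368033/9480254830368213900286

APPEND 38: p_0 = 38·1 + 0 = 38, q_0 = 38·0 + 1 = 1 → 38/1
APPEND 18: p_1 = 18·38 + 1 = 685, q_1 = 18·1 + 0 = 18 → 685/18
APPEND 47: p_2 = 47·685 + 38 = 32233, q_2 = 47·18 + 1 = 847 → 32233/847
APPEND 42: p_3 = 42·32233 + 685 = 1354471, q_3 = 42·847 + 18 = 35592 → 1354471/35592
APPEND 33: p_4 = 33·1354471 + 32233 = 44729776, q_4 = 33·35592 + 847 = 1175383 → 44729776/1175383
APPEND 27: p_5 = 27·44729776 + 1354471 = 1209058423, q_5 = 27·1175383 + 35592 = 31770933 → 1209058423/31770933
APPEND 44: p_6 = 44·1209058423 + 44729776 = 53243300388, q_6 = 44·31770933 + 1175383 = 1399096435 → 53243300388/1399096435
APPEND 15: p_7 = 15·53243300388 + 1209058423 = 799858564243, q_7 = 15·1399096435 + 31770933 = 21018217458 → 799858564243/21018217458
APPEND 4: p_8 = 4·799858564243 + 53243300388 = 3252677557360, q_8 = 4·21018217458 + 1399096435 = 85471966267 → 3252677557360/85471966267
APPEND 30: p_9 = 30·3252677557360 + 799858564243 = 98380185285043, q_9 = 30·85471966267 + 21018217458 = 2585177205468 → 98380185285043/2585177205468
APPEND 50: p_10 = 50·98380185285043 + 3252677557360 = 4922261941809510, q_10 = 50·2585177205468 + 85471966267 = 129344332239667 → 4922261941809510/129344332239667
APPEND 19: p_11 = 19·4922261941809510 + 98380185285043 = 93621357079665733, q_11 = 19·129344332239667 + 2585177205468 = 2460127489759141 → 93621357079665733/2460127489759141
APPEND 24: p_12 = 24·93621357079665733 + 4922261941809510 = 2251834831853787102, q_12 = 24·2460127489759141 + 129344332239667 = 59172404086459051 → 2251834831853787102/59172404086459051
APPEND 29: p_13 = 29·2251834831853787102 + 93621357079665733 = 65396831480839491691, q_13 = 29·59172404086459051 + 2460127489759141 = 1718459845997071620 → 65396831480839491691/1718459845997071620
APPEND 33: p_14 = 33·65396831480839491691 + 2251834831853787102 = 2160347273699557012905, q_14 = 33·1718459845997071620 + 59172404086459051 = 56768347321989822511 → 2160347273699557012905/56768347321989822511
APPEND 5: p_15 = 5·2160347273699557012905 + 65396831480839491691 = 10867133199978624556216, q_15 = 5·56768347321989822511 + 1718459845997071620 = 285560196455946184175 → 10867133199978624556216/285560196455946184175
APPEND 33: p_16 = 33·10867133199978624556216 + 2160347273699557012905 = 360775742872994167368033, q_16 = 33·285560196455946184175 + 56768347321989822511 = 9480254830368213900286 → 360775742872994167368033/9480254830368213900286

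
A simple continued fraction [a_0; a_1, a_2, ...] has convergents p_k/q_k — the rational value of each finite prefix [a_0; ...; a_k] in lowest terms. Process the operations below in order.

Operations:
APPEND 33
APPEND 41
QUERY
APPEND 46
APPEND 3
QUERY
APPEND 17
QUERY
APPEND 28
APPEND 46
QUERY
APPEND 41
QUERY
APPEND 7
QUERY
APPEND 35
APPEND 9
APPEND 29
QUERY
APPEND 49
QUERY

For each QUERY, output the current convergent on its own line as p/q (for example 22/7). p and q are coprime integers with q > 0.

APPEND 33: p_0 = 33·1 + 0 = 33, q_0 = 33·0 + 1 = 1 → 33/1
APPEND 41: p_1 = 41·33 + 1 = 1354, q_1 = 41·1 + 0 = 41 → 1354/41
APPEND 46: p_2 = 46·1354 + 33 = 62317, q_2 = 46·41 + 1 = 1887 → 62317/1887
APPEND 3: p_3 = 3·62317 + 1354 = 188305, q_3 = 3·1887 + 41 = 5702 → 188305/5702
APPEND 17: p_4 = 17·188305 + 62317 = 3263502, q_4 = 17·5702 + 1887 = 98821 → 3263502/98821
APPEND 28: p_5 = 28·3263502 + 188305 = 91566361, q_5 = 28·98821 + 5702 = 2772690 → 91566361/2772690
APPEND 46: p_6 = 46·91566361 + 3263502 = 4215316108, q_6 = 46·2772690 + 98821 = 127642561 → 4215316108/127642561
APPEND 41: p_7 = 41·4215316108 + 91566361 = 172919526789, q_7 = 41·127642561 + 2772690 = 5236117691 → 172919526789/5236117691
APPEND 7: p_8 = 7·172919526789 + 4215316108 = 1214652003631, q_8 = 7·5236117691 + 127642561 = 36780466398 → 1214652003631/36780466398
APPEND 35: p_9 = 35·1214652003631 + 172919526789 = 42685739653874, q_9 = 35·36780466398 + 5236117691 = 1292552441621 → 42685739653874/1292552441621
APPEND 9: p_10 = 9·42685739653874 + 1214652003631 = 385386308888497, q_10 = 9·1292552441621 + 36780466398 = 11669752440987 → 385386308888497/11669752440987
APPEND 29: p_11 = 29·385386308888497 + 42685739653874 = 11218888697420287, q_11 = 29·11669752440987 + 1292552441621 = 339715373230244 → 11218888697420287/339715373230244
APPEND 49: p_12 = 49·11218888697420287 + 385386308888497 = 550110932482482560, q_12 = 49·339715373230244 + 11669752440987 = 16657723040722943 → 550110932482482560/16657723040722943

1354/41
188305/5702
3263502/98821
4215316108/127642561
172919526789/5236117691
1214652003631/36780466398
11218888697420287/339715373230244
550110932482482560/16657723040722943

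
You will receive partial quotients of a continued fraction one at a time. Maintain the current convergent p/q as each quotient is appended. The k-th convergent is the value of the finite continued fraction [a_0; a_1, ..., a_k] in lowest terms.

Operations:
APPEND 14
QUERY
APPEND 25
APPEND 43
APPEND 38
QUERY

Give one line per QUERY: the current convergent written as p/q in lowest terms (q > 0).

14/1
574417/40913

APPEND 14: p_0 = 14·1 + 0 = 14, q_0 = 14·0 + 1 = 1 → 14/1
APPEND 25: p_1 = 25·14 + 1 = 351, q_1 = 25·1 + 0 = 25 → 351/25
APPEND 43: p_2 = 43·351 + 14 = 15107, q_2 = 43·25 + 1 = 1076 → 15107/1076
APPEND 38: p_3 = 38·15107 + 351 = 574417, q_3 = 38·1076 + 25 = 40913 → 574417/40913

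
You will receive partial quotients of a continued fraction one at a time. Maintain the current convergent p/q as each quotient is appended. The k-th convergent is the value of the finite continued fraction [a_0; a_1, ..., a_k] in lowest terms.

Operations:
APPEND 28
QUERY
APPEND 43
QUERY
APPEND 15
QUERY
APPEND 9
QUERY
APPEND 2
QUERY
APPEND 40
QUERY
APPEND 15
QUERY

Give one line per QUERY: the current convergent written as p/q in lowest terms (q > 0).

28/1
1205/43
18103/646
164132/5857
346367/12360
14018812/500257
210628547/7516215

APPEND 28: p_0 = 28·1 + 0 = 28, q_0 = 28·0 + 1 = 1 → 28/1
APPEND 43: p_1 = 43·28 + 1 = 1205, q_1 = 43·1 + 0 = 43 → 1205/43
APPEND 15: p_2 = 15·1205 + 28 = 18103, q_2 = 15·43 + 1 = 646 → 18103/646
APPEND 9: p_3 = 9·18103 + 1205 = 164132, q_3 = 9·646 + 43 = 5857 → 164132/5857
APPEND 2: p_4 = 2·164132 + 18103 = 346367, q_4 = 2·5857 + 646 = 12360 → 346367/12360
APPEND 40: p_5 = 40·346367 + 164132 = 14018812, q_5 = 40·12360 + 5857 = 500257 → 14018812/500257
APPEND 15: p_6 = 15·14018812 + 346367 = 210628547, q_6 = 15·500257 + 12360 = 7516215 → 210628547/7516215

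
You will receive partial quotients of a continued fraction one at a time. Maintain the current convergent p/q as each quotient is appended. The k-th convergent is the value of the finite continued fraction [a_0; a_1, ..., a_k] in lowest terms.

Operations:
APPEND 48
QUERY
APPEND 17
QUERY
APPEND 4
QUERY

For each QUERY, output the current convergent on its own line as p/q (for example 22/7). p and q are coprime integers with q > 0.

APPEND 48: p_0 = 48·1 + 0 = 48, q_0 = 48·0 + 1 = 1 → 48/1
APPEND 17: p_1 = 17·48 + 1 = 817, q_1 = 17·1 + 0 = 17 → 817/17
APPEND 4: p_2 = 4·817 + 48 = 3316, q_2 = 4·17 + 1 = 69 → 3316/69

48/1
817/17
3316/69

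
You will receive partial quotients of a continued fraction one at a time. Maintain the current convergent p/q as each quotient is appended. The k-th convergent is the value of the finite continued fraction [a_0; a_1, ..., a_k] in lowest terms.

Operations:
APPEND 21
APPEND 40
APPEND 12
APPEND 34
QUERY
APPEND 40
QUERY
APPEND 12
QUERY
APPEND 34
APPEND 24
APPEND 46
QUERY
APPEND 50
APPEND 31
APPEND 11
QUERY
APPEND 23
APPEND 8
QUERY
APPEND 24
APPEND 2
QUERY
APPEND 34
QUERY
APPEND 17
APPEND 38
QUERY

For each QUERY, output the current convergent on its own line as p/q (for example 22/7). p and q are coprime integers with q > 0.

344683/16394
13797433/656241
165913879/7891286
6256262635929/297563760481
107097381873298089/5093823827802923
19890677052275582177/946051182090339611
979589070479104097695/46591747261992275111
33785877593002953579389/1606942254947688321524
21896687187351116921577093/1041462125347110050480246

APPEND 21: p_0 = 21·1 + 0 = 21, q_0 = 21·0 + 1 = 1 → 21/1
APPEND 40: p_1 = 40·21 + 1 = 841, q_1 = 40·1 + 0 = 40 → 841/40
APPEND 12: p_2 = 12·841 + 21 = 10113, q_2 = 12·40 + 1 = 481 → 10113/481
APPEND 34: p_3 = 34·10113 + 841 = 344683, q_3 = 34·481 + 40 = 16394 → 344683/16394
APPEND 40: p_4 = 40·344683 + 10113 = 13797433, q_4 = 40·16394 + 481 = 656241 → 13797433/656241
APPEND 12: p_5 = 12·13797433 + 344683 = 165913879, q_5 = 12·656241 + 16394 = 7891286 → 165913879/7891286
APPEND 34: p_6 = 34·165913879 + 13797433 = 5654869319, q_6 = 34·7891286 + 656241 = 268959965 → 5654869319/268959965
APPEND 24: p_7 = 24·5654869319 + 165913879 = 135882777535, q_7 = 24·268959965 + 7891286 = 6462930446 → 135882777535/6462930446
APPEND 46: p_8 = 46·135882777535 + 5654869319 = 6256262635929, q_8 = 46·6462930446 + 268959965 = 297563760481 → 6256262635929/297563760481
APPEND 50: p_9 = 50·6256262635929 + 135882777535 = 312949014573985, q_9 = 50·297563760481 + 6462930446 = 14884650954496 → 312949014573985/14884650954496
APPEND 31: p_10 = 31·312949014573985 + 6256262635929 = 9707675714429464, q_10 = 31·14884650954496 + 297563760481 = 461721743349857 → 9707675714429464/461721743349857
APPEND 11: p_11 = 11·9707675714429464 + 312949014573985 = 107097381873298089, q_11 = 11·461721743349857 + 14884650954496 = 5093823827802923 → 107097381873298089/5093823827802923
APPEND 23: p_12 = 23·107097381873298089 + 9707675714429464 = 2472947458800285511, q_12 = 23·5093823827802923 + 461721743349857 = 117619669782817086 → 2472947458800285511/117619669782817086
APPEND 8: p_13 = 8·2472947458800285511 + 107097381873298089 = 19890677052275582177, q_13 = 8·117619669782817086 + 5093823827802923 = 946051182090339611 → 19890677052275582177/946051182090339611
APPEND 24: p_14 = 24·19890677052275582177 + 2472947458800285511 = 479849196713414257759, q_14 = 24·946051182090339611 + 117619669782817086 = 22822848039950967750 → 479849196713414257759/22822848039950967750
APPEND 2: p_15 = 2·479849196713414257759 + 19890677052275582177 = 979589070479104097695, q_15 = 2·22822848039950967750 + 946051182090339611 = 46591747261992275111 → 979589070479104097695/46591747261992275111
APPEND 34: p_16 = 34·979589070479104097695 + 479849196713414257759 = 33785877593002953579389, q_16 = 34·46591747261992275111 + 22822848039950967750 = 1606942254947688321524 → 33785877593002953579389/1606942254947688321524
APPEND 17: p_17 = 17·33785877593002953579389 + 979589070479104097695 = 575339508151529314947308, q_17 = 17·1606942254947688321524 + 46591747261992275111 = 27364610081372693741019 → 575339508151529314947308/27364610081372693741019
APPEND 38: p_18 = 38·575339508151529314947308 + 33785877593002953579389 = 21896687187351116921577093, q_18 = 38·27364610081372693741019 + 1606942254947688321524 = 1041462125347110050480246 → 21896687187351116921577093/1041462125347110050480246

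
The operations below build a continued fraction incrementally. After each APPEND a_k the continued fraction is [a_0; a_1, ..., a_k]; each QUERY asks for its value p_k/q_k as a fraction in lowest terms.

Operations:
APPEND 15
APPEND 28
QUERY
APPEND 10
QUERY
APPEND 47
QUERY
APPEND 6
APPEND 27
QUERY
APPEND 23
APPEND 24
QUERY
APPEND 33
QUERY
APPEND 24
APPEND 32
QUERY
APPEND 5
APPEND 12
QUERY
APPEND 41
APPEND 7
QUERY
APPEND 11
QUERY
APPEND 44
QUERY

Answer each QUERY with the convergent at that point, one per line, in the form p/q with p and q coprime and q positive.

APPEND 15: p_0 = 15·1 + 0 = 15, q_0 = 15·0 + 1 = 1 → 15/1
APPEND 28: p_1 = 28·15 + 1 = 421, q_1 = 28·1 + 0 = 28 → 421/28
APPEND 10: p_2 = 10·421 + 15 = 4225, q_2 = 10·28 + 1 = 281 → 4225/281
APPEND 47: p_3 = 47·4225 + 421 = 198996, q_3 = 47·281 + 28 = 13235 → 198996/13235
APPEND 6: p_4 = 6·198996 + 4225 = 1198201, q_4 = 6·13235 + 281 = 79691 → 1198201/79691
APPEND 27: p_5 = 27·1198201 + 198996 = 32550423, q_5 = 27·79691 + 13235 = 2164892 → 32550423/2164892
APPEND 23: p_6 = 23·32550423 + 1198201 = 749857930, q_6 = 23·2164892 + 79691 = 49872207 → 749857930/49872207
APPEND 24: p_7 = 24·749857930 + 32550423 = 18029140743, q_7 = 24·49872207 + 2164892 = 1199097860 → 18029140743/1199097860
APPEND 33: p_8 = 33·18029140743 + 749857930 = 595711502449, q_8 = 33·1199097860 + 49872207 = 39620101587 → 595711502449/39620101587
APPEND 24: p_9 = 24·595711502449 + 18029140743 = 14315105199519, q_9 = 24·39620101587 + 1199097860 = 952081535948 → 14315105199519/952081535948
APPEND 32: p_10 = 32·14315105199519 + 595711502449 = 458679077887057, q_10 = 32·952081535948 + 39620101587 = 30506229251923 → 458679077887057/30506229251923
APPEND 5: p_11 = 5·458679077887057 + 14315105199519 = 2307710494634804, q_11 = 5·30506229251923 + 952081535948 = 153483227795563 → 2307710494634804/153483227795563
APPEND 12: p_12 = 12·2307710494634804 + 458679077887057 = 28151205013504705, q_12 = 12·153483227795563 + 30506229251923 = 1872304962798679 → 28151205013504705/1872304962798679
APPEND 41: p_13 = 41·28151205013504705 + 2307710494634804 = 1156507116048327709, q_13 = 41·1872304962798679 + 153483227795563 = 76917986702541402 → 1156507116048327709/76917986702541402
APPEND 7: p_14 = 7·1156507116048327709 + 28151205013504705 = 8123701017351798668, q_14 = 7·76917986702541402 + 1872304962798679 = 540298211880588493 → 8123701017351798668/540298211880588493
APPEND 11: p_15 = 11·8123701017351798668 + 1156507116048327709 = 90517218306918113057, q_15 = 11·540298211880588493 + 76917986702541402 = 6020198317389014825 → 90517218306918113057/6020198317389014825
APPEND 44: p_16 = 44·90517218306918113057 + 8123701017351798668 = 3990881306521748773176, q_16 = 44·6020198317389014825 + 540298211880588493 = 265429024176997240793 → 3990881306521748773176/265429024176997240793

421/28
4225/281
198996/13235
32550423/2164892
18029140743/1199097860
595711502449/39620101587
458679077887057/30506229251923
28151205013504705/1872304962798679
8123701017351798668/540298211880588493
90517218306918113057/6020198317389014825
3990881306521748773176/265429024176997240793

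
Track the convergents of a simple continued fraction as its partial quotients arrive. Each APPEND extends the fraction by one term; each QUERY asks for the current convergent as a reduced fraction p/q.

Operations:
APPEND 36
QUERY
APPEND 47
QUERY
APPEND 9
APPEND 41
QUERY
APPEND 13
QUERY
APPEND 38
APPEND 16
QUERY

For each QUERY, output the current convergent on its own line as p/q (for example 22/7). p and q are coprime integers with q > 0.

36/1
1693/47
627886/17431
8177791/227027
4990320895/138538339

APPEND 36: p_0 = 36·1 + 0 = 36, q_0 = 36·0 + 1 = 1 → 36/1
APPEND 47: p_1 = 47·36 + 1 = 1693, q_1 = 47·1 + 0 = 47 → 1693/47
APPEND 9: p_2 = 9·1693 + 36 = 15273, q_2 = 9·47 + 1 = 424 → 15273/424
APPEND 41: p_3 = 41·15273 + 1693 = 627886, q_3 = 41·424 + 47 = 17431 → 627886/17431
APPEND 13: p_4 = 13·627886 + 15273 = 8177791, q_4 = 13·17431 + 424 = 227027 → 8177791/227027
APPEND 38: p_5 = 38·8177791 + 627886 = 311383944, q_5 = 38·227027 + 17431 = 8644457 → 311383944/8644457
APPEND 16: p_6 = 16·311383944 + 8177791 = 4990320895, q_6 = 16·8644457 + 227027 = 138538339 → 4990320895/138538339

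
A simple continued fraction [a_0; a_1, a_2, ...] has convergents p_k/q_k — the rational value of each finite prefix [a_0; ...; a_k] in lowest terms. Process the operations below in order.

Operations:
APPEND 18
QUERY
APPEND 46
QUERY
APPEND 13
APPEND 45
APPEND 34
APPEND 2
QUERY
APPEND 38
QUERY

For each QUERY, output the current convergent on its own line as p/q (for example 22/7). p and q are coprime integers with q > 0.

18/1
829/46
33597266/1864267
1293251439/71760779

APPEND 18: p_0 = 18·1 + 0 = 18, q_0 = 18·0 + 1 = 1 → 18/1
APPEND 46: p_1 = 46·18 + 1 = 829, q_1 = 46·1 + 0 = 46 → 829/46
APPEND 13: p_2 = 13·829 + 18 = 10795, q_2 = 13·46 + 1 = 599 → 10795/599
APPEND 45: p_3 = 45·10795 + 829 = 486604, q_3 = 45·599 + 46 = 27001 → 486604/27001
APPEND 34: p_4 = 34·486604 + 10795 = 16555331, q_4 = 34·27001 + 599 = 918633 → 16555331/918633
APPEND 2: p_5 = 2·16555331 + 486604 = 33597266, q_5 = 2·918633 + 27001 = 1864267 → 33597266/1864267
APPEND 38: p_6 = 38·33597266 + 16555331 = 1293251439, q_6 = 38·1864267 + 918633 = 71760779 → 1293251439/71760779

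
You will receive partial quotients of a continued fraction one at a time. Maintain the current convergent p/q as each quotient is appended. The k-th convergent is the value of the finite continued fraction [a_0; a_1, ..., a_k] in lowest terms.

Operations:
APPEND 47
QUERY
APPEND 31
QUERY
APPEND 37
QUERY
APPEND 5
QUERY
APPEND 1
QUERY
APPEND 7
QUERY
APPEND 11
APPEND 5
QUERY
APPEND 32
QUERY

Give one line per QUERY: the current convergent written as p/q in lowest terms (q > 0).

APPEND 47: p_0 = 47·1 + 0 = 47, q_0 = 47·0 + 1 = 1 → 47/1
APPEND 31: p_1 = 31·47 + 1 = 1458, q_1 = 31·1 + 0 = 31 → 1458/31
APPEND 37: p_2 = 37·1458 + 47 = 53993, q_2 = 37·31 + 1 = 1148 → 53993/1148
APPEND 5: p_3 = 5·53993 + 1458 = 271423, q_3 = 5·1148 + 31 = 5771 → 271423/5771
APPEND 1: p_4 = 1·271423 + 53993 = 325416, q_4 = 1·5771 + 1148 = 6919 → 325416/6919
APPEND 7: p_5 = 7·325416 + 271423 = 2549335, q_5 = 7·6919 + 5771 = 54204 → 2549335/54204
APPEND 11: p_6 = 11·2549335 + 325416 = 28368101, q_6 = 11·54204 + 6919 = 603163 → 28368101/603163
APPEND 5: p_7 = 5·28368101 + 2549335 = 144389840, q_7 = 5·603163 + 54204 = 3070019 → 144389840/3070019
APPEND 32: p_8 = 32·144389840 + 28368101 = 4648842981, q_8 = 32·3070019 + 603163 = 98843771 → 4648842981/98843771

47/1
1458/31
53993/1148
271423/5771
325416/6919
2549335/54204
144389840/3070019
4648842981/98843771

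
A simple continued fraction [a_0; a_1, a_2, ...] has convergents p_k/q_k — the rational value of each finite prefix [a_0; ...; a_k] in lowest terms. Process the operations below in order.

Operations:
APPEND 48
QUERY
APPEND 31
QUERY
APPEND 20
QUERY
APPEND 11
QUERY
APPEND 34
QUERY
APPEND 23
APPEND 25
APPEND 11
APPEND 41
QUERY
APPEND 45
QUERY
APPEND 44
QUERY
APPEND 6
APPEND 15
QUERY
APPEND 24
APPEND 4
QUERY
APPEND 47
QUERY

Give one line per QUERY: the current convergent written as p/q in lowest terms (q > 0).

48/1
1489/31
29828/621
329597/6862
11236126/233929
2939681502747/61202299997
132357209117621/2755592948288
5826656882678071/121307292024669
532211134460468776/11080297468469199
51764849236686215460/1077711251821897511
2445756073649808563291/50919086574217540095

APPEND 48: p_0 = 48·1 + 0 = 48, q_0 = 48·0 + 1 = 1 → 48/1
APPEND 31: p_1 = 31·48 + 1 = 1489, q_1 = 31·1 + 0 = 31 → 1489/31
APPEND 20: p_2 = 20·1489 + 48 = 29828, q_2 = 20·31 + 1 = 621 → 29828/621
APPEND 11: p_3 = 11·29828 + 1489 = 329597, q_3 = 11·621 + 31 = 6862 → 329597/6862
APPEND 34: p_4 = 34·329597 + 29828 = 11236126, q_4 = 34·6862 + 621 = 233929 → 11236126/233929
APPEND 23: p_5 = 23·11236126 + 329597 = 258760495, q_5 = 23·233929 + 6862 = 5387229 → 258760495/5387229
APPEND 25: p_6 = 25·258760495 + 11236126 = 6480248501, q_6 = 25·5387229 + 233929 = 134914654 → 6480248501/134914654
APPEND 11: p_7 = 11·6480248501 + 258760495 = 71541494006, q_7 = 11·134914654 + 5387229 = 1489448423 → 71541494006/1489448423
APPEND 41: p_8 = 41·71541494006 + 6480248501 = 2939681502747, q_8 = 41·1489448423 + 134914654 = 61202299997 → 2939681502747/61202299997
APPEND 45: p_9 = 45·2939681502747 + 71541494006 = 132357209117621, q_9 = 45·61202299997 + 1489448423 = 2755592948288 → 132357209117621/2755592948288
APPEND 44: p_10 = 44·132357209117621 + 2939681502747 = 5826656882678071, q_10 = 44·2755592948288 + 61202299997 = 121307292024669 → 5826656882678071/121307292024669
APPEND 6: p_11 = 6·5826656882678071 + 132357209117621 = 35092298505186047, q_11 = 6·121307292024669 + 2755592948288 = 730599345096302 → 35092298505186047/730599345096302
APPEND 15: p_12 = 15·35092298505186047 + 5826656882678071 = 532211134460468776, q_12 = 15·730599345096302 + 121307292024669 = 11080297468469199 → 532211134460468776/11080297468469199
APPEND 24: p_13 = 24·532211134460468776 + 35092298505186047 = 12808159525556436671, q_13 = 24·11080297468469199 + 730599345096302 = 266657738588357078 → 12808159525556436671/266657738588357078
APPEND 4: p_14 = 4·12808159525556436671 + 532211134460468776 = 51764849236686215460, q_14 = 4·266657738588357078 + 11080297468469199 = 1077711251821897511 → 51764849236686215460/1077711251821897511
APPEND 47: p_15 = 47·51764849236686215460 + 12808159525556436671 = 2445756073649808563291, q_15 = 47·1077711251821897511 + 266657738588357078 = 50919086574217540095 → 2445756073649808563291/50919086574217540095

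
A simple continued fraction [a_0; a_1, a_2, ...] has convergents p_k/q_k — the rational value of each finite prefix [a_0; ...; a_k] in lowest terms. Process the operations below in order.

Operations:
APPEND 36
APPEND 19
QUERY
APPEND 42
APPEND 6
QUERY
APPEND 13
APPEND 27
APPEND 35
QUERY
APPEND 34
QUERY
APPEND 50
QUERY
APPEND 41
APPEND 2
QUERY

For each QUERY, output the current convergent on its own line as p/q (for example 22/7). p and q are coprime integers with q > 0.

APPEND 36: p_0 = 36·1 + 0 = 36, q_0 = 36·0 + 1 = 1 → 36/1
APPEND 19: p_1 = 19·36 + 1 = 685, q_1 = 19·1 + 0 = 19 → 685/19
APPEND 42: p_2 = 42·685 + 36 = 28806, q_2 = 42·19 + 1 = 799 → 28806/799
APPEND 6: p_3 = 6·28806 + 685 = 173521, q_3 = 6·799 + 19 = 4813 → 173521/4813
APPEND 13: p_4 = 13·173521 + 28806 = 2284579, q_4 = 13·4813 + 799 = 63368 → 2284579/63368
APPEND 27: p_5 = 27·2284579 + 173521 = 61857154, q_5 = 27·63368 + 4813 = 1715749 → 61857154/1715749
APPEND 35: p_6 = 35·61857154 + 2284579 = 2167284969, q_6 = 35·1715749 + 63368 = 60114583 → 2167284969/60114583
APPEND 34: p_7 = 34·2167284969 + 61857154 = 73749546100, q_7 = 34·60114583 + 1715749 = 2045611571 → 73749546100/2045611571
APPEND 50: p_8 = 50·73749546100 + 2167284969 = 3689644589969, q_8 = 50·2045611571 + 60114583 = 102340693133 → 3689644589969/102340693133
APPEND 41: p_9 = 41·3689644589969 + 73749546100 = 151349177734829, q_9 = 41·102340693133 + 2045611571 = 4198014030024 → 151349177734829/4198014030024
APPEND 2: p_10 = 2·151349177734829 + 3689644589969 = 306388000059627, q_10 = 2·4198014030024 + 102340693133 = 8498368753181 → 306388000059627/8498368753181

685/19
173521/4813
2167284969/60114583
73749546100/2045611571
3689644589969/102340693133
306388000059627/8498368753181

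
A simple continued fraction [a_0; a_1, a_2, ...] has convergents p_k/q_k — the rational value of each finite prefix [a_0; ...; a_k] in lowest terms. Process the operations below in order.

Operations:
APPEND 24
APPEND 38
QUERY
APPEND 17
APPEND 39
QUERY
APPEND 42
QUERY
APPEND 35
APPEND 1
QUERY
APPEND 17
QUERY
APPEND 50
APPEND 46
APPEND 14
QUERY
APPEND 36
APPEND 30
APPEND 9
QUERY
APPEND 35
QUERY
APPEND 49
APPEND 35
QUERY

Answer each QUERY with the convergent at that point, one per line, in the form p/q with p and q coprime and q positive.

913/38
607168/25271
25516601/1062029
919204804/38258315
16520169871/687587641
533599647816524/22209004262399
5220913518582072865/217300163263367036
183309936025491037369/7629561164796832509
314742582192892992675479/13099932464505582431704

APPEND 24: p_0 = 24·1 + 0 = 24, q_0 = 24·0 + 1 = 1 → 24/1
APPEND 38: p_1 = 38·24 + 1 = 913, q_1 = 38·1 + 0 = 38 → 913/38
APPEND 17: p_2 = 17·913 + 24 = 15545, q_2 = 17·38 + 1 = 647 → 15545/647
APPEND 39: p_3 = 39·15545 + 913 = 607168, q_3 = 39·647 + 38 = 25271 → 607168/25271
APPEND 42: p_4 = 42·607168 + 15545 = 25516601, q_4 = 42·25271 + 647 = 1062029 → 25516601/1062029
APPEND 35: p_5 = 35·25516601 + 607168 = 893688203, q_5 = 35·1062029 + 25271 = 37196286 → 893688203/37196286
APPEND 1: p_6 = 1·893688203 + 25516601 = 919204804, q_6 = 1·37196286 + 1062029 = 38258315 → 919204804/38258315
APPEND 17: p_7 = 17·919204804 + 893688203 = 16520169871, q_7 = 17·38258315 + 37196286 = 687587641 → 16520169871/687587641
APPEND 50: p_8 = 50·16520169871 + 919204804 = 826927698354, q_8 = 50·687587641 + 38258315 = 34417640365 → 826927698354/34417640365
APPEND 46: p_9 = 46·826927698354 + 16520169871 = 38055194294155, q_9 = 46·34417640365 + 687587641 = 1583899044431 → 38055194294155/1583899044431
APPEND 14: p_10 = 14·38055194294155 + 826927698354 = 533599647816524, q_10 = 14·1583899044431 + 34417640365 = 22209004262399 → 533599647816524/22209004262399
APPEND 36: p_11 = 36·533599647816524 + 38055194294155 = 19247642515689019, q_11 = 36·22209004262399 + 1583899044431 = 801108052490795 → 19247642515689019/801108052490795
APPEND 30: p_12 = 30·19247642515689019 + 533599647816524 = 577962875118487094, q_12 = 30·801108052490795 + 22209004262399 = 24055450578986249 → 577962875118487094/24055450578986249
APPEND 9: p_13 = 9·577962875118487094 + 19247642515689019 = 5220913518582072865, q_13 = 9·24055450578986249 + 801108052490795 = 217300163263367036 → 5220913518582072865/217300163263367036
APPEND 35: p_14 = 35·5220913518582072865 + 577962875118487094 = 183309936025491037369, q_14 = 35·217300163263367036 + 24055450578986249 = 7629561164796832509 → 183309936025491037369/7629561164796832509
APPEND 49: p_15 = 49·183309936025491037369 + 5220913518582072865 = 8987407778767642903946, q_15 = 49·7629561164796832509 + 217300163263367036 = 374065797238308159977 → 8987407778767642903946/374065797238308159977
APPEND 35: p_16 = 35·8987407778767642903946 + 183309936025491037369 = 314742582192892992675479, q_16 = 35·374065797238308159977 + 7629561164796832509 = 13099932464505582431704 → 314742582192892992675479/13099932464505582431704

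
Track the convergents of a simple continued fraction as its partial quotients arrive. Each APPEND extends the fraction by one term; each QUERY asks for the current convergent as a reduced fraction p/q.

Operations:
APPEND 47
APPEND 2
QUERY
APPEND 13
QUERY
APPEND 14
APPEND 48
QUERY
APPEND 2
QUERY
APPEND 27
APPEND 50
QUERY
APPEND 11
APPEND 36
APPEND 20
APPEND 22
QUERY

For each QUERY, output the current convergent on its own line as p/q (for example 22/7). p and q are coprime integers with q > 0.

95/2
1282/27
867346/18267
1752735/36914
2411312285/50784164
423515002048433/8919564443926

APPEND 47: p_0 = 47·1 + 0 = 47, q_0 = 47·0 + 1 = 1 → 47/1
APPEND 2: p_1 = 2·47 + 1 = 95, q_1 = 2·1 + 0 = 2 → 95/2
APPEND 13: p_2 = 13·95 + 47 = 1282, q_2 = 13·2 + 1 = 27 → 1282/27
APPEND 14: p_3 = 14·1282 + 95 = 18043, q_3 = 14·27 + 2 = 380 → 18043/380
APPEND 48: p_4 = 48·18043 + 1282 = 867346, q_4 = 48·380 + 27 = 18267 → 867346/18267
APPEND 2: p_5 = 2·867346 + 18043 = 1752735, q_5 = 2·18267 + 380 = 36914 → 1752735/36914
APPEND 27: p_6 = 27·1752735 + 867346 = 48191191, q_6 = 27·36914 + 18267 = 1014945 → 48191191/1014945
APPEND 50: p_7 = 50·48191191 + 1752735 = 2411312285, q_7 = 50·1014945 + 36914 = 50784164 → 2411312285/50784164
APPEND 11: p_8 = 11·2411312285 + 48191191 = 26572626326, q_8 = 11·50784164 + 1014945 = 559640749 → 26572626326/559640749
APPEND 36: p_9 = 36·26572626326 + 2411312285 = 959025860021, q_9 = 36·559640749 + 50784164 = 20197851128 → 959025860021/20197851128
APPEND 20: p_10 = 20·959025860021 + 26572626326 = 19207089826746, q_10 = 20·20197851128 + 559640749 = 404516663309 → 19207089826746/404516663309
APPEND 22: p_11 = 22·19207089826746 + 959025860021 = 423515002048433, q_11 = 22·404516663309 + 20197851128 = 8919564443926 → 423515002048433/8919564443926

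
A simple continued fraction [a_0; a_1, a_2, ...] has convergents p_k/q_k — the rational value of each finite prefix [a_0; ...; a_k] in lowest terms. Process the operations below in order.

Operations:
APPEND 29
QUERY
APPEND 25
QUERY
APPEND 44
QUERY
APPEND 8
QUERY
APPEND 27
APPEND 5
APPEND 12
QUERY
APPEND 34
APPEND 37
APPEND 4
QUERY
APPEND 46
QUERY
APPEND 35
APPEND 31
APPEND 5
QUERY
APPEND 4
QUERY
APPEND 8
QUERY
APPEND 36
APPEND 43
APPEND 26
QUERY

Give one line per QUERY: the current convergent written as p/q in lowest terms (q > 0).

29/1
726/25
31973/1101
256510/8833
427500443/14721108
2172648984535/74815829717
100481373019672/3460106693295
549469636794094940/18921154348293027
2307068670394264137/79444612552811705
19006018999948208036/654478054770786667
768714235730083447500463/26470908909257006844665

APPEND 29: p_0 = 29·1 + 0 = 29, q_0 = 29·0 + 1 = 1 → 29/1
APPEND 25: p_1 = 25·29 + 1 = 726, q_1 = 25·1 + 0 = 25 → 726/25
APPEND 44: p_2 = 44·726 + 29 = 31973, q_2 = 44·25 + 1 = 1101 → 31973/1101
APPEND 8: p_3 = 8·31973 + 726 = 256510, q_3 = 8·1101 + 25 = 8833 → 256510/8833
APPEND 27: p_4 = 27·256510 + 31973 = 6957743, q_4 = 27·8833 + 1101 = 239592 → 6957743/239592
APPEND 5: p_5 = 5·6957743 + 256510 = 35045225, q_5 = 5·239592 + 8833 = 1206793 → 35045225/1206793
APPEND 12: p_6 = 12·35045225 + 6957743 = 427500443, q_6 = 12·1206793 + 239592 = 14721108 → 427500443/14721108
APPEND 34: p_7 = 34·427500443 + 35045225 = 14570060287, q_7 = 34·14721108 + 1206793 = 501724465 → 14570060287/501724465
APPEND 37: p_8 = 37·14570060287 + 427500443 = 539519731062, q_8 = 37·501724465 + 14721108 = 18578526313 → 539519731062/18578526313
APPEND 4: p_9 = 4·539519731062 + 14570060287 = 2172648984535, q_9 = 4·18578526313 + 501724465 = 74815829717 → 2172648984535/74815829717
APPEND 46: p_10 = 46·2172648984535 + 539519731062 = 100481373019672, q_10 = 46·74815829717 + 18578526313 = 3460106693295 → 100481373019672/3460106693295
APPEND 35: p_11 = 35·100481373019672 + 2172648984535 = 3519020704673055, q_11 = 35·3460106693295 + 74815829717 = 121178550095042 → 3519020704673055/121178550095042
APPEND 31: p_12 = 31·3519020704673055 + 100481373019672 = 109190123217884377, q_12 = 31·121178550095042 + 3460106693295 = 3759995159639597 → 109190123217884377/3759995159639597
APPEND 5: p_13 = 5·109190123217884377 + 3519020704673055 = 549469636794094940, q_13 = 5·3759995159639597 + 121178550095042 = 18921154348293027 → 549469636794094940/18921154348293027
APPEND 4: p_14 = 4·549469636794094940 + 109190123217884377 = 2307068670394264137, q_14 = 4·18921154348293027 + 3759995159639597 = 79444612552811705 → 2307068670394264137/79444612552811705
APPEND 8: p_15 = 8·2307068670394264137 + 549469636794094940 = 19006018999948208036, q_15 = 8·79444612552811705 + 18921154348293027 = 654478054770786667 → 19006018999948208036/654478054770786667
APPEND 36: p_16 = 36·19006018999948208036 + 2307068670394264137 = 686523752668529753433, q_16 = 36·654478054770786667 + 79444612552811705 = 23640654584301131717 → 686523752668529753433/23640654584301131717
APPEND 43: p_17 = 43·686523752668529753433 + 19006018999948208036 = 29539527383746727605655, q_17 = 43·23640654584301131717 + 654478054770786667 = 1017202625179719450498 → 29539527383746727605655/1017202625179719450498
APPEND 26: p_18 = 26·29539527383746727605655 + 686523752668529753433 = 768714235730083447500463, q_18 = 26·1017202625179719450498 + 23640654584301131717 = 26470908909257006844665 → 768714235730083447500463/26470908909257006844665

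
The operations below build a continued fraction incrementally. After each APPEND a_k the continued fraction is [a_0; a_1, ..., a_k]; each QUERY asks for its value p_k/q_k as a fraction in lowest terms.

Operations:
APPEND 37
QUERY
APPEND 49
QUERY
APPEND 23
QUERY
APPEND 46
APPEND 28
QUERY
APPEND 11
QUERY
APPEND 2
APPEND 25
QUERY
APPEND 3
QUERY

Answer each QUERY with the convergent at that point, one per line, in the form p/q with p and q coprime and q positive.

APPEND 37: p_0 = 37·1 + 0 = 37, q_0 = 37·0 + 1 = 1 → 37/1
APPEND 49: p_1 = 49·37 + 1 = 1814, q_1 = 49·1 + 0 = 49 → 1814/49
APPEND 23: p_2 = 23·1814 + 37 = 41759, q_2 = 23·49 + 1 = 1128 → 41759/1128
APPEND 46: p_3 = 46·41759 + 1814 = 1922728, q_3 = 46·1128 + 49 = 51937 → 1922728/51937
APPEND 28: p_4 = 28·1922728 + 41759 = 53878143, q_4 = 28·51937 + 1128 = 1455364 → 53878143/1455364
APPEND 11: p_5 = 11·53878143 + 1922728 = 594582301, q_5 = 11·1455364 + 51937 = 16060941 → 594582301/16060941
APPEND 2: p_6 = 2·594582301 + 53878143 = 1243042745, q_6 = 2·16060941 + 1455364 = 33577246 → 1243042745/33577246
APPEND 25: p_7 = 25·1243042745 + 594582301 = 31670650926, q_7 = 25·33577246 + 16060941 = 855492091 → 31670650926/855492091
APPEND 3: p_8 = 3·31670650926 + 1243042745 = 96254995523, q_8 = 3·855492091 + 33577246 = 2600053519 → 96254995523/2600053519

37/1
1814/49
41759/1128
53878143/1455364
594582301/16060941
31670650926/855492091
96254995523/2600053519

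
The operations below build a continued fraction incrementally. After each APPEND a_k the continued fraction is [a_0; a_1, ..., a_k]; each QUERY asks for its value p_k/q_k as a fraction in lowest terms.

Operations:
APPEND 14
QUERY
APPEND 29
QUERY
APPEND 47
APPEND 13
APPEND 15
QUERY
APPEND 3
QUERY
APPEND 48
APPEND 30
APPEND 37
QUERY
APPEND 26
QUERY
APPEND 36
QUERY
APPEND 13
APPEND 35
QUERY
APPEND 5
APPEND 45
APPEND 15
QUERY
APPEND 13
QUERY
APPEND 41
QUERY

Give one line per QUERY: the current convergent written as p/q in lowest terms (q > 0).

APPEND 14: p_0 = 14·1 + 0 = 14, q_0 = 14·0 + 1 = 1 → 14/1
APPEND 29: p_1 = 29·14 + 1 = 407, q_1 = 29·1 + 0 = 29 → 407/29
APPEND 47: p_2 = 47·407 + 14 = 19143, q_2 = 47·29 + 1 = 1364 → 19143/1364
APPEND 13: p_3 = 13·19143 + 407 = 249266, q_3 = 13·1364 + 29 = 17761 → 249266/17761
APPEND 15: p_4 = 15·249266 + 19143 = 3758133, q_4 = 15·17761 + 1364 = 267779 → 3758133/267779
APPEND 3: p_5 = 3·3758133 + 249266 = 11523665, q_5 = 3·267779 + 17761 = 821098 → 11523665/821098
APPEND 48: p_6 = 48·11523665 + 3758133 = 556894053, q_6 = 48·821098 + 267779 = 39680483 → 556894053/39680483
APPEND 30: p_7 = 30·556894053 + 11523665 = 16718345255, q_7 = 30·39680483 + 821098 = 1191235588 → 16718345255/1191235588
APPEND 37: p_8 = 37·16718345255 + 556894053 = 619135668488, q_8 = 37·1191235588 + 39680483 = 44115397239 → 619135668488/44115397239
APPEND 26: p_9 = 26·619135668488 + 16718345255 = 16114245725943, q_9 = 26·44115397239 + 1191235588 = 1148191563802 → 16114245725943/1148191563802
APPEND 36: p_10 = 36·16114245725943 + 619135668488 = 580731981802436, q_10 = 36·1148191563802 + 44115397239 = 41379011694111 → 580731981802436/41379011694111
APPEND 13: p_11 = 13·580731981802436 + 16114245725943 = 7565630009157611, q_11 = 13·41379011694111 + 1148191563802 = 539075343587245 → 7565630009157611/539075343587245
APPEND 35: p_12 = 35·7565630009157611 + 580731981802436 = 265377782302318821, q_12 = 35·539075343587245 + 41379011694111 = 18909016037247686 → 265377782302318821/18909016037247686
APPEND 5: p_13 = 5·265377782302318821 + 7565630009157611 = 1334454541520751716, q_13 = 5·18909016037247686 + 539075343587245 = 95084155529825675 → 1334454541520751716/95084155529825675
APPEND 45: p_14 = 45·1334454541520751716 + 265377782302318821 = 60315832150736146041, q_14 = 45·95084155529825675 + 18909016037247686 = 4297696014879403061 → 60315832150736146041/4297696014879403061
APPEND 15: p_15 = 15·60315832150736146041 + 1334454541520751716 = 906071936802562942331, q_15 = 15·4297696014879403061 + 95084155529825675 = 64560524378720871590 → 906071936802562942331/64560524378720871590
APPEND 13: p_16 = 13·906071936802562942331 + 60315832150736146041 = 11839251010584054396344, q_16 = 13·64560524378720871590 + 4297696014879403061 = 843584512938250733731 → 11839251010584054396344/843584512938250733731
APPEND 41: p_17 = 41·11839251010584054396344 + 906071936802562942331 = 486315363370748793192435, q_17 = 41·843584512938250733731 + 64560524378720871590 = 34651525554847000954561 → 486315363370748793192435/34651525554847000954561

14/1
407/29
3758133/267779
11523665/821098
619135668488/44115397239
16114245725943/1148191563802
580731981802436/41379011694111
265377782302318821/18909016037247686
906071936802562942331/64560524378720871590
11839251010584054396344/843584512938250733731
486315363370748793192435/34651525554847000954561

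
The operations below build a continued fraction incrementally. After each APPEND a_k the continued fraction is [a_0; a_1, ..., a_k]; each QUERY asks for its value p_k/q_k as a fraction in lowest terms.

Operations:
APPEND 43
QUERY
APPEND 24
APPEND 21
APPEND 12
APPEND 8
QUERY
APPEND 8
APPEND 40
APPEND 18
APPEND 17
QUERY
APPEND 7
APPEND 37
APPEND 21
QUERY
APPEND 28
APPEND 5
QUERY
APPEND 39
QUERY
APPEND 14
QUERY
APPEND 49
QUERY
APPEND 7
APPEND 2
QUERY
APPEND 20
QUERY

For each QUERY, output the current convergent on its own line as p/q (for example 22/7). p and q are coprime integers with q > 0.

43/1
2116656/49177
212098117953/4927748839
1169215444795669/27164786308521
165137405888140214/3836694394059071
6473152467726137255/150392987289853879
90789271954054061784/2109338516452013377
4455147478216375164671/103507980293438509352
67008790717153735593633/1556838381434481667034
1371452635962543392087141/31863432829260154919521

APPEND 43: p_0 = 43·1 + 0 = 43, q_0 = 43·0 + 1 = 1 → 43/1
APPEND 24: p_1 = 24·43 + 1 = 1033, q_1 = 24·1 + 0 = 24 → 1033/24
APPEND 21: p_2 = 21·1033 + 43 = 21736, q_2 = 21·24 + 1 = 505 → 21736/505
APPEND 12: p_3 = 12·21736 + 1033 = 261865, q_3 = 12·505 + 24 = 6084 → 261865/6084
APPEND 8: p_4 = 8·261865 + 21736 = 2116656, q_4 = 8·6084 + 505 = 49177 → 2116656/49177
APPEND 8: p_5 = 8·2116656 + 261865 = 17195113, q_5 = 8·49177 + 6084 = 399500 → 17195113/399500
APPEND 40: p_6 = 40·17195113 + 2116656 = 689921176, q_6 = 40·399500 + 49177 = 16029177 → 689921176/16029177
APPEND 18: p_7 = 18·689921176 + 17195113 = 12435776281, q_7 = 18·16029177 + 399500 = 288924686 → 12435776281/288924686
APPEND 17: p_8 = 17·12435776281 + 689921176 = 212098117953, q_8 = 17·288924686 + 16029177 = 4927748839 → 212098117953/4927748839
APPEND 7: p_9 = 7·212098117953 + 12435776281 = 1497122601952, q_9 = 7·4927748839 + 288924686 = 34783166559 → 1497122601952/34783166559
APPEND 37: p_10 = 37·1497122601952 + 212098117953 = 55605634390177, q_10 = 37·34783166559 + 4927748839 = 1291904911522 → 55605634390177/1291904911522
APPEND 21: p_11 = 21·55605634390177 + 1497122601952 = 1169215444795669, q_11 = 21·1291904911522 + 34783166559 = 27164786308521 → 1169215444795669/27164786308521
APPEND 28: p_12 = 28·1169215444795669 + 55605634390177 = 32793638088668909, q_12 = 28·27164786308521 + 1291904911522 = 761905921550110 → 32793638088668909/761905921550110
APPEND 5: p_13 = 5·32793638088668909 + 1169215444795669 = 165137405888140214, q_13 = 5·761905921550110 + 27164786308521 = 3836694394059071 → 165137405888140214/3836694394059071
APPEND 39: p_14 = 39·165137405888140214 + 32793638088668909 = 6473152467726137255, q_14 = 39·3836694394059071 + 761905921550110 = 150392987289853879 → 6473152467726137255/150392987289853879
APPEND 14: p_15 = 14·6473152467726137255 + 165137405888140214 = 90789271954054061784, q_15 = 14·150392987289853879 + 3836694394059071 = 2109338516452013377 → 90789271954054061784/2109338516452013377
APPEND 49: p_16 = 49·90789271954054061784 + 6473152467726137255 = 4455147478216375164671, q_16 = 49·2109338516452013377 + 150392987289853879 = 103507980293438509352 → 4455147478216375164671/103507980293438509352
APPEND 7: p_17 = 7·4455147478216375164671 + 90789271954054061784 = 31276821619468680214481, q_17 = 7·103507980293438509352 + 2109338516452013377 = 726665200570521578841 → 31276821619468680214481/726665200570521578841
APPEND 2: p_18 = 2·31276821619468680214481 + 4455147478216375164671 = 67008790717153735593633, q_18 = 2·726665200570521578841 + 103507980293438509352 = 1556838381434481667034 → 67008790717153735593633/1556838381434481667034
APPEND 20: p_19 = 20·67008790717153735593633 + 31276821619468680214481 = 1371452635962543392087141, q_19 = 20·1556838381434481667034 + 726665200570521578841 = 31863432829260154919521 → 1371452635962543392087141/31863432829260154919521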